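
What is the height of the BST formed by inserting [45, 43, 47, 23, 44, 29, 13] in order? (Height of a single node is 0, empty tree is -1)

Insertion order: [45, 43, 47, 23, 44, 29, 13]
Tree (level-order array): [45, 43, 47, 23, 44, None, None, 13, 29]
Compute height bottom-up (empty subtree = -1):
  height(13) = 1 + max(-1, -1) = 0
  height(29) = 1 + max(-1, -1) = 0
  height(23) = 1 + max(0, 0) = 1
  height(44) = 1 + max(-1, -1) = 0
  height(43) = 1 + max(1, 0) = 2
  height(47) = 1 + max(-1, -1) = 0
  height(45) = 1 + max(2, 0) = 3
Height = 3


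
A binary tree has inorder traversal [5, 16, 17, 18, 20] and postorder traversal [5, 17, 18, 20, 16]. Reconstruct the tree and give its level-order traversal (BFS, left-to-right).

Inorder:   [5, 16, 17, 18, 20]
Postorder: [5, 17, 18, 20, 16]
Algorithm: postorder visits root last, so walk postorder right-to-left;
each value is the root of the current inorder slice — split it at that
value, recurse on the right subtree first, then the left.
Recursive splits:
  root=16; inorder splits into left=[5], right=[17, 18, 20]
  root=20; inorder splits into left=[17, 18], right=[]
  root=18; inorder splits into left=[17], right=[]
  root=17; inorder splits into left=[], right=[]
  root=5; inorder splits into left=[], right=[]
Reconstructed level-order: [16, 5, 20, 18, 17]


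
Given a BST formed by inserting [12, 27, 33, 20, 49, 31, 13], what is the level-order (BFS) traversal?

Tree insertion order: [12, 27, 33, 20, 49, 31, 13]
Tree (level-order array): [12, None, 27, 20, 33, 13, None, 31, 49]
BFS from the root, enqueuing left then right child of each popped node:
  queue [12] -> pop 12, enqueue [27], visited so far: [12]
  queue [27] -> pop 27, enqueue [20, 33], visited so far: [12, 27]
  queue [20, 33] -> pop 20, enqueue [13], visited so far: [12, 27, 20]
  queue [33, 13] -> pop 33, enqueue [31, 49], visited so far: [12, 27, 20, 33]
  queue [13, 31, 49] -> pop 13, enqueue [none], visited so far: [12, 27, 20, 33, 13]
  queue [31, 49] -> pop 31, enqueue [none], visited so far: [12, 27, 20, 33, 13, 31]
  queue [49] -> pop 49, enqueue [none], visited so far: [12, 27, 20, 33, 13, 31, 49]
Result: [12, 27, 20, 33, 13, 31, 49]


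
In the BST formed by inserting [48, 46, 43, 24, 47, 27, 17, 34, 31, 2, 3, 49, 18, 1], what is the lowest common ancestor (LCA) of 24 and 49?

Tree insertion order: [48, 46, 43, 24, 47, 27, 17, 34, 31, 2, 3, 49, 18, 1]
Tree (level-order array): [48, 46, 49, 43, 47, None, None, 24, None, None, None, 17, 27, 2, 18, None, 34, 1, 3, None, None, 31]
In a BST, the LCA of p=24, q=49 is the first node v on the
root-to-leaf path with p <= v <= q (go left if both < v, right if both > v).
Walk from root:
  at 48: 24 <= 48 <= 49, this is the LCA
LCA = 48


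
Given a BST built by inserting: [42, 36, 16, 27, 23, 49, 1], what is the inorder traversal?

Tree insertion order: [42, 36, 16, 27, 23, 49, 1]
Tree (level-order array): [42, 36, 49, 16, None, None, None, 1, 27, None, None, 23]
Inorder traversal: [1, 16, 23, 27, 36, 42, 49]


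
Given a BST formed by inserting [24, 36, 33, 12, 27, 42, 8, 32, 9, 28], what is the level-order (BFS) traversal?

Tree insertion order: [24, 36, 33, 12, 27, 42, 8, 32, 9, 28]
Tree (level-order array): [24, 12, 36, 8, None, 33, 42, None, 9, 27, None, None, None, None, None, None, 32, 28]
BFS from the root, enqueuing left then right child of each popped node:
  queue [24] -> pop 24, enqueue [12, 36], visited so far: [24]
  queue [12, 36] -> pop 12, enqueue [8], visited so far: [24, 12]
  queue [36, 8] -> pop 36, enqueue [33, 42], visited so far: [24, 12, 36]
  queue [8, 33, 42] -> pop 8, enqueue [9], visited so far: [24, 12, 36, 8]
  queue [33, 42, 9] -> pop 33, enqueue [27], visited so far: [24, 12, 36, 8, 33]
  queue [42, 9, 27] -> pop 42, enqueue [none], visited so far: [24, 12, 36, 8, 33, 42]
  queue [9, 27] -> pop 9, enqueue [none], visited so far: [24, 12, 36, 8, 33, 42, 9]
  queue [27] -> pop 27, enqueue [32], visited so far: [24, 12, 36, 8, 33, 42, 9, 27]
  queue [32] -> pop 32, enqueue [28], visited so far: [24, 12, 36, 8, 33, 42, 9, 27, 32]
  queue [28] -> pop 28, enqueue [none], visited so far: [24, 12, 36, 8, 33, 42, 9, 27, 32, 28]
Result: [24, 12, 36, 8, 33, 42, 9, 27, 32, 28]


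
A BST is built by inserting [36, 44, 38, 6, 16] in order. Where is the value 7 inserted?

Starting tree (level order): [36, 6, 44, None, 16, 38]
Insertion path: 36 -> 6 -> 16
Result: insert 7 as left child of 16
Final tree (level order): [36, 6, 44, None, 16, 38, None, 7]


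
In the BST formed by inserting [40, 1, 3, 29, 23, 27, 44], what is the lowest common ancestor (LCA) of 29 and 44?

Tree insertion order: [40, 1, 3, 29, 23, 27, 44]
Tree (level-order array): [40, 1, 44, None, 3, None, None, None, 29, 23, None, None, 27]
In a BST, the LCA of p=29, q=44 is the first node v on the
root-to-leaf path with p <= v <= q (go left if both < v, right if both > v).
Walk from root:
  at 40: 29 <= 40 <= 44, this is the LCA
LCA = 40


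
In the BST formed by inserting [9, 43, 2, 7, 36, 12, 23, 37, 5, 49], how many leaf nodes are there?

Tree built from: [9, 43, 2, 7, 36, 12, 23, 37, 5, 49]
Tree (level-order array): [9, 2, 43, None, 7, 36, 49, 5, None, 12, 37, None, None, None, None, None, 23]
Rule: A leaf has 0 children.
Per-node child counts:
  node 9: 2 child(ren)
  node 2: 1 child(ren)
  node 7: 1 child(ren)
  node 5: 0 child(ren)
  node 43: 2 child(ren)
  node 36: 2 child(ren)
  node 12: 1 child(ren)
  node 23: 0 child(ren)
  node 37: 0 child(ren)
  node 49: 0 child(ren)
Matching nodes: [5, 23, 37, 49]
Count of leaf nodes: 4


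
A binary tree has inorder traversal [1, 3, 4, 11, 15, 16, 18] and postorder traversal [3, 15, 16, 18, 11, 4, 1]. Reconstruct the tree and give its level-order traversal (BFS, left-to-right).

Inorder:   [1, 3, 4, 11, 15, 16, 18]
Postorder: [3, 15, 16, 18, 11, 4, 1]
Algorithm: postorder visits root last, so walk postorder right-to-left;
each value is the root of the current inorder slice — split it at that
value, recurse on the right subtree first, then the left.
Recursive splits:
  root=1; inorder splits into left=[], right=[3, 4, 11, 15, 16, 18]
  root=4; inorder splits into left=[3], right=[11, 15, 16, 18]
  root=11; inorder splits into left=[], right=[15, 16, 18]
  root=18; inorder splits into left=[15, 16], right=[]
  root=16; inorder splits into left=[15], right=[]
  root=15; inorder splits into left=[], right=[]
  root=3; inorder splits into left=[], right=[]
Reconstructed level-order: [1, 4, 3, 11, 18, 16, 15]


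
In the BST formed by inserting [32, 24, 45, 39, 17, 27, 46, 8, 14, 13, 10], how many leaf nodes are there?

Tree built from: [32, 24, 45, 39, 17, 27, 46, 8, 14, 13, 10]
Tree (level-order array): [32, 24, 45, 17, 27, 39, 46, 8, None, None, None, None, None, None, None, None, 14, 13, None, 10]
Rule: A leaf has 0 children.
Per-node child counts:
  node 32: 2 child(ren)
  node 24: 2 child(ren)
  node 17: 1 child(ren)
  node 8: 1 child(ren)
  node 14: 1 child(ren)
  node 13: 1 child(ren)
  node 10: 0 child(ren)
  node 27: 0 child(ren)
  node 45: 2 child(ren)
  node 39: 0 child(ren)
  node 46: 0 child(ren)
Matching nodes: [10, 27, 39, 46]
Count of leaf nodes: 4


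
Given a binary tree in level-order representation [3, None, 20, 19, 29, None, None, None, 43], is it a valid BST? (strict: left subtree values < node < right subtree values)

Level-order array: [3, None, 20, 19, 29, None, None, None, 43]
Validate using subtree bounds (lo, hi): at each node, require lo < value < hi,
then recurse left with hi=value and right with lo=value.
Preorder trace (stopping at first violation):
  at node 3 with bounds (-inf, +inf): OK
  at node 20 with bounds (3, +inf): OK
  at node 19 with bounds (3, 20): OK
  at node 29 with bounds (20, +inf): OK
  at node 43 with bounds (29, +inf): OK
No violation found at any node.
Result: Valid BST


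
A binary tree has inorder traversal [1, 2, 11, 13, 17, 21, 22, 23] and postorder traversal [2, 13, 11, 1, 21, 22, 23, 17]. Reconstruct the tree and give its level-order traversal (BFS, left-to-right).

Inorder:   [1, 2, 11, 13, 17, 21, 22, 23]
Postorder: [2, 13, 11, 1, 21, 22, 23, 17]
Algorithm: postorder visits root last, so walk postorder right-to-left;
each value is the root of the current inorder slice — split it at that
value, recurse on the right subtree first, then the left.
Recursive splits:
  root=17; inorder splits into left=[1, 2, 11, 13], right=[21, 22, 23]
  root=23; inorder splits into left=[21, 22], right=[]
  root=22; inorder splits into left=[21], right=[]
  root=21; inorder splits into left=[], right=[]
  root=1; inorder splits into left=[], right=[2, 11, 13]
  root=11; inorder splits into left=[2], right=[13]
  root=13; inorder splits into left=[], right=[]
  root=2; inorder splits into left=[], right=[]
Reconstructed level-order: [17, 1, 23, 11, 22, 2, 13, 21]


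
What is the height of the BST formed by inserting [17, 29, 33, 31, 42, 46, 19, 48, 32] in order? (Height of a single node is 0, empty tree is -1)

Insertion order: [17, 29, 33, 31, 42, 46, 19, 48, 32]
Tree (level-order array): [17, None, 29, 19, 33, None, None, 31, 42, None, 32, None, 46, None, None, None, 48]
Compute height bottom-up (empty subtree = -1):
  height(19) = 1 + max(-1, -1) = 0
  height(32) = 1 + max(-1, -1) = 0
  height(31) = 1 + max(-1, 0) = 1
  height(48) = 1 + max(-1, -1) = 0
  height(46) = 1 + max(-1, 0) = 1
  height(42) = 1 + max(-1, 1) = 2
  height(33) = 1 + max(1, 2) = 3
  height(29) = 1 + max(0, 3) = 4
  height(17) = 1 + max(-1, 4) = 5
Height = 5


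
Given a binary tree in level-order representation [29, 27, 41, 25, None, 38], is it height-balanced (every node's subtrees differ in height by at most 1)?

Tree (level-order array): [29, 27, 41, 25, None, 38]
Definition: a tree is height-balanced if, at every node, |h(left) - h(right)| <= 1 (empty subtree has height -1).
Bottom-up per-node check:
  node 25: h_left=-1, h_right=-1, diff=0 [OK], height=0
  node 27: h_left=0, h_right=-1, diff=1 [OK], height=1
  node 38: h_left=-1, h_right=-1, diff=0 [OK], height=0
  node 41: h_left=0, h_right=-1, diff=1 [OK], height=1
  node 29: h_left=1, h_right=1, diff=0 [OK], height=2
All nodes satisfy the balance condition.
Result: Balanced


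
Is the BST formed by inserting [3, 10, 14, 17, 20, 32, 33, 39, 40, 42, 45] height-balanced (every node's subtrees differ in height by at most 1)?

Tree (level-order array): [3, None, 10, None, 14, None, 17, None, 20, None, 32, None, 33, None, 39, None, 40, None, 42, None, 45]
Definition: a tree is height-balanced if, at every node, |h(left) - h(right)| <= 1 (empty subtree has height -1).
Bottom-up per-node check:
  node 45: h_left=-1, h_right=-1, diff=0 [OK], height=0
  node 42: h_left=-1, h_right=0, diff=1 [OK], height=1
  node 40: h_left=-1, h_right=1, diff=2 [FAIL (|-1-1|=2 > 1)], height=2
  node 39: h_left=-1, h_right=2, diff=3 [FAIL (|-1-2|=3 > 1)], height=3
  node 33: h_left=-1, h_right=3, diff=4 [FAIL (|-1-3|=4 > 1)], height=4
  node 32: h_left=-1, h_right=4, diff=5 [FAIL (|-1-4|=5 > 1)], height=5
  node 20: h_left=-1, h_right=5, diff=6 [FAIL (|-1-5|=6 > 1)], height=6
  node 17: h_left=-1, h_right=6, diff=7 [FAIL (|-1-6|=7 > 1)], height=7
  node 14: h_left=-1, h_right=7, diff=8 [FAIL (|-1-7|=8 > 1)], height=8
  node 10: h_left=-1, h_right=8, diff=9 [FAIL (|-1-8|=9 > 1)], height=9
  node 3: h_left=-1, h_right=9, diff=10 [FAIL (|-1-9|=10 > 1)], height=10
Node 40 violates the condition: |-1 - 1| = 2 > 1.
Result: Not balanced


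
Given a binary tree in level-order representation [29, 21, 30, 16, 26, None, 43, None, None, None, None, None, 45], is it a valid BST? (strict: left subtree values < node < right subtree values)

Level-order array: [29, 21, 30, 16, 26, None, 43, None, None, None, None, None, 45]
Validate using subtree bounds (lo, hi): at each node, require lo < value < hi,
then recurse left with hi=value and right with lo=value.
Preorder trace (stopping at first violation):
  at node 29 with bounds (-inf, +inf): OK
  at node 21 with bounds (-inf, 29): OK
  at node 16 with bounds (-inf, 21): OK
  at node 26 with bounds (21, 29): OK
  at node 30 with bounds (29, +inf): OK
  at node 43 with bounds (30, +inf): OK
  at node 45 with bounds (43, +inf): OK
No violation found at any node.
Result: Valid BST


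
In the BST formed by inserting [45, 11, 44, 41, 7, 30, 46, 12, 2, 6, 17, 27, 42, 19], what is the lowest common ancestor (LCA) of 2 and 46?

Tree insertion order: [45, 11, 44, 41, 7, 30, 46, 12, 2, 6, 17, 27, 42, 19]
Tree (level-order array): [45, 11, 46, 7, 44, None, None, 2, None, 41, None, None, 6, 30, 42, None, None, 12, None, None, None, None, 17, None, 27, 19]
In a BST, the LCA of p=2, q=46 is the first node v on the
root-to-leaf path with p <= v <= q (go left if both < v, right if both > v).
Walk from root:
  at 45: 2 <= 45 <= 46, this is the LCA
LCA = 45


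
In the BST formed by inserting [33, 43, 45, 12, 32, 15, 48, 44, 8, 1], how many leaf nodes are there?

Tree built from: [33, 43, 45, 12, 32, 15, 48, 44, 8, 1]
Tree (level-order array): [33, 12, 43, 8, 32, None, 45, 1, None, 15, None, 44, 48]
Rule: A leaf has 0 children.
Per-node child counts:
  node 33: 2 child(ren)
  node 12: 2 child(ren)
  node 8: 1 child(ren)
  node 1: 0 child(ren)
  node 32: 1 child(ren)
  node 15: 0 child(ren)
  node 43: 1 child(ren)
  node 45: 2 child(ren)
  node 44: 0 child(ren)
  node 48: 0 child(ren)
Matching nodes: [1, 15, 44, 48]
Count of leaf nodes: 4


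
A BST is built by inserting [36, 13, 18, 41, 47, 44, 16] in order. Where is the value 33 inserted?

Starting tree (level order): [36, 13, 41, None, 18, None, 47, 16, None, 44]
Insertion path: 36 -> 13 -> 18
Result: insert 33 as right child of 18
Final tree (level order): [36, 13, 41, None, 18, None, 47, 16, 33, 44]


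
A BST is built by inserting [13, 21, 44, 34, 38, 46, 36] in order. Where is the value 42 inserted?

Starting tree (level order): [13, None, 21, None, 44, 34, 46, None, 38, None, None, 36]
Insertion path: 13 -> 21 -> 44 -> 34 -> 38
Result: insert 42 as right child of 38
Final tree (level order): [13, None, 21, None, 44, 34, 46, None, 38, None, None, 36, 42]


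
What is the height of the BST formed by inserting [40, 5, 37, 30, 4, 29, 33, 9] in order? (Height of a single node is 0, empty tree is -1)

Insertion order: [40, 5, 37, 30, 4, 29, 33, 9]
Tree (level-order array): [40, 5, None, 4, 37, None, None, 30, None, 29, 33, 9]
Compute height bottom-up (empty subtree = -1):
  height(4) = 1 + max(-1, -1) = 0
  height(9) = 1 + max(-1, -1) = 0
  height(29) = 1 + max(0, -1) = 1
  height(33) = 1 + max(-1, -1) = 0
  height(30) = 1 + max(1, 0) = 2
  height(37) = 1 + max(2, -1) = 3
  height(5) = 1 + max(0, 3) = 4
  height(40) = 1 + max(4, -1) = 5
Height = 5


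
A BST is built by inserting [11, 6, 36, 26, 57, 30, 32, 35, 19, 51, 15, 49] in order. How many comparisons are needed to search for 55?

Search path for 55: 11 -> 36 -> 57 -> 51
Found: False
Comparisons: 4


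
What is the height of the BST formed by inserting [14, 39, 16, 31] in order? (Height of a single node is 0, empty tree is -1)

Insertion order: [14, 39, 16, 31]
Tree (level-order array): [14, None, 39, 16, None, None, 31]
Compute height bottom-up (empty subtree = -1):
  height(31) = 1 + max(-1, -1) = 0
  height(16) = 1 + max(-1, 0) = 1
  height(39) = 1 + max(1, -1) = 2
  height(14) = 1 + max(-1, 2) = 3
Height = 3


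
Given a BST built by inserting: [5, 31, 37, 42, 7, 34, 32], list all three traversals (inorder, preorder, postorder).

Tree insertion order: [5, 31, 37, 42, 7, 34, 32]
Tree (level-order array): [5, None, 31, 7, 37, None, None, 34, 42, 32]
Inorder (L, root, R): [5, 7, 31, 32, 34, 37, 42]
Preorder (root, L, R): [5, 31, 7, 37, 34, 32, 42]
Postorder (L, R, root): [7, 32, 34, 42, 37, 31, 5]


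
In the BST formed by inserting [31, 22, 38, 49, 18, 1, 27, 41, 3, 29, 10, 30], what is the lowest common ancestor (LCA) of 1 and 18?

Tree insertion order: [31, 22, 38, 49, 18, 1, 27, 41, 3, 29, 10, 30]
Tree (level-order array): [31, 22, 38, 18, 27, None, 49, 1, None, None, 29, 41, None, None, 3, None, 30, None, None, None, 10]
In a BST, the LCA of p=1, q=18 is the first node v on the
root-to-leaf path with p <= v <= q (go left if both < v, right if both > v).
Walk from root:
  at 31: both 1 and 18 < 31, go left
  at 22: both 1 and 18 < 22, go left
  at 18: 1 <= 18 <= 18, this is the LCA
LCA = 18


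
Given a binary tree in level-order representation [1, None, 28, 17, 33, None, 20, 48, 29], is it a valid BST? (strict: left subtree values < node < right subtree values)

Level-order array: [1, None, 28, 17, 33, None, 20, 48, 29]
Validate using subtree bounds (lo, hi): at each node, require lo < value < hi,
then recurse left with hi=value and right with lo=value.
Preorder trace (stopping at first violation):
  at node 1 with bounds (-inf, +inf): OK
  at node 28 with bounds (1, +inf): OK
  at node 17 with bounds (1, 28): OK
  at node 20 with bounds (17, 28): OK
  at node 33 with bounds (28, +inf): OK
  at node 48 with bounds (28, 33): VIOLATION
Node 48 violates its bound: not (28 < 48 < 33).
Result: Not a valid BST


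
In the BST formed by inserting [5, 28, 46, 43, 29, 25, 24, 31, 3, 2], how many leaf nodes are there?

Tree built from: [5, 28, 46, 43, 29, 25, 24, 31, 3, 2]
Tree (level-order array): [5, 3, 28, 2, None, 25, 46, None, None, 24, None, 43, None, None, None, 29, None, None, 31]
Rule: A leaf has 0 children.
Per-node child counts:
  node 5: 2 child(ren)
  node 3: 1 child(ren)
  node 2: 0 child(ren)
  node 28: 2 child(ren)
  node 25: 1 child(ren)
  node 24: 0 child(ren)
  node 46: 1 child(ren)
  node 43: 1 child(ren)
  node 29: 1 child(ren)
  node 31: 0 child(ren)
Matching nodes: [2, 24, 31]
Count of leaf nodes: 3


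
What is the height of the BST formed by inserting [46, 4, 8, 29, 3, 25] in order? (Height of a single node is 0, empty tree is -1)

Insertion order: [46, 4, 8, 29, 3, 25]
Tree (level-order array): [46, 4, None, 3, 8, None, None, None, 29, 25]
Compute height bottom-up (empty subtree = -1):
  height(3) = 1 + max(-1, -1) = 0
  height(25) = 1 + max(-1, -1) = 0
  height(29) = 1 + max(0, -1) = 1
  height(8) = 1 + max(-1, 1) = 2
  height(4) = 1 + max(0, 2) = 3
  height(46) = 1 + max(3, -1) = 4
Height = 4


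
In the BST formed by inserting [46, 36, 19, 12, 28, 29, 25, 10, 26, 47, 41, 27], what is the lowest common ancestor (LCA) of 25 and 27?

Tree insertion order: [46, 36, 19, 12, 28, 29, 25, 10, 26, 47, 41, 27]
Tree (level-order array): [46, 36, 47, 19, 41, None, None, 12, 28, None, None, 10, None, 25, 29, None, None, None, 26, None, None, None, 27]
In a BST, the LCA of p=25, q=27 is the first node v on the
root-to-leaf path with p <= v <= q (go left if both < v, right if both > v).
Walk from root:
  at 46: both 25 and 27 < 46, go left
  at 36: both 25 and 27 < 36, go left
  at 19: both 25 and 27 > 19, go right
  at 28: both 25 and 27 < 28, go left
  at 25: 25 <= 25 <= 27, this is the LCA
LCA = 25


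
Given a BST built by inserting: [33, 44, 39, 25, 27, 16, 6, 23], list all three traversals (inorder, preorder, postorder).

Tree insertion order: [33, 44, 39, 25, 27, 16, 6, 23]
Tree (level-order array): [33, 25, 44, 16, 27, 39, None, 6, 23]
Inorder (L, root, R): [6, 16, 23, 25, 27, 33, 39, 44]
Preorder (root, L, R): [33, 25, 16, 6, 23, 27, 44, 39]
Postorder (L, R, root): [6, 23, 16, 27, 25, 39, 44, 33]


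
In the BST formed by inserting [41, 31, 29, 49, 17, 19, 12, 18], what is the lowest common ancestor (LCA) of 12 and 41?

Tree insertion order: [41, 31, 29, 49, 17, 19, 12, 18]
Tree (level-order array): [41, 31, 49, 29, None, None, None, 17, None, 12, 19, None, None, 18]
In a BST, the LCA of p=12, q=41 is the first node v on the
root-to-leaf path with p <= v <= q (go left if both < v, right if both > v).
Walk from root:
  at 41: 12 <= 41 <= 41, this is the LCA
LCA = 41


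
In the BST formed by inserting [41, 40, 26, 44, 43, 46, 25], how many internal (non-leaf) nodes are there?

Tree built from: [41, 40, 26, 44, 43, 46, 25]
Tree (level-order array): [41, 40, 44, 26, None, 43, 46, 25]
Rule: An internal node has at least one child.
Per-node child counts:
  node 41: 2 child(ren)
  node 40: 1 child(ren)
  node 26: 1 child(ren)
  node 25: 0 child(ren)
  node 44: 2 child(ren)
  node 43: 0 child(ren)
  node 46: 0 child(ren)
Matching nodes: [41, 40, 26, 44]
Count of internal (non-leaf) nodes: 4


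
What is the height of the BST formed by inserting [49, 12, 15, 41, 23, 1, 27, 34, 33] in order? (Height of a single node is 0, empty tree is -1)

Insertion order: [49, 12, 15, 41, 23, 1, 27, 34, 33]
Tree (level-order array): [49, 12, None, 1, 15, None, None, None, 41, 23, None, None, 27, None, 34, 33]
Compute height bottom-up (empty subtree = -1):
  height(1) = 1 + max(-1, -1) = 0
  height(33) = 1 + max(-1, -1) = 0
  height(34) = 1 + max(0, -1) = 1
  height(27) = 1 + max(-1, 1) = 2
  height(23) = 1 + max(-1, 2) = 3
  height(41) = 1 + max(3, -1) = 4
  height(15) = 1 + max(-1, 4) = 5
  height(12) = 1 + max(0, 5) = 6
  height(49) = 1 + max(6, -1) = 7
Height = 7


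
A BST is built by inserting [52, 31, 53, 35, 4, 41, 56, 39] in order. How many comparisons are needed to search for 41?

Search path for 41: 52 -> 31 -> 35 -> 41
Found: True
Comparisons: 4


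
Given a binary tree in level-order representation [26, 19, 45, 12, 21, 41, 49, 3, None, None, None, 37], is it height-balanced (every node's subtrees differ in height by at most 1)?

Tree (level-order array): [26, 19, 45, 12, 21, 41, 49, 3, None, None, None, 37]
Definition: a tree is height-balanced if, at every node, |h(left) - h(right)| <= 1 (empty subtree has height -1).
Bottom-up per-node check:
  node 3: h_left=-1, h_right=-1, diff=0 [OK], height=0
  node 12: h_left=0, h_right=-1, diff=1 [OK], height=1
  node 21: h_left=-1, h_right=-1, diff=0 [OK], height=0
  node 19: h_left=1, h_right=0, diff=1 [OK], height=2
  node 37: h_left=-1, h_right=-1, diff=0 [OK], height=0
  node 41: h_left=0, h_right=-1, diff=1 [OK], height=1
  node 49: h_left=-1, h_right=-1, diff=0 [OK], height=0
  node 45: h_left=1, h_right=0, diff=1 [OK], height=2
  node 26: h_left=2, h_right=2, diff=0 [OK], height=3
All nodes satisfy the balance condition.
Result: Balanced


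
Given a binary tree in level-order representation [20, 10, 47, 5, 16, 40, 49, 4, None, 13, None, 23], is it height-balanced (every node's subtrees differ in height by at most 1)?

Tree (level-order array): [20, 10, 47, 5, 16, 40, 49, 4, None, 13, None, 23]
Definition: a tree is height-balanced if, at every node, |h(left) - h(right)| <= 1 (empty subtree has height -1).
Bottom-up per-node check:
  node 4: h_left=-1, h_right=-1, diff=0 [OK], height=0
  node 5: h_left=0, h_right=-1, diff=1 [OK], height=1
  node 13: h_left=-1, h_right=-1, diff=0 [OK], height=0
  node 16: h_left=0, h_right=-1, diff=1 [OK], height=1
  node 10: h_left=1, h_right=1, diff=0 [OK], height=2
  node 23: h_left=-1, h_right=-1, diff=0 [OK], height=0
  node 40: h_left=0, h_right=-1, diff=1 [OK], height=1
  node 49: h_left=-1, h_right=-1, diff=0 [OK], height=0
  node 47: h_left=1, h_right=0, diff=1 [OK], height=2
  node 20: h_left=2, h_right=2, diff=0 [OK], height=3
All nodes satisfy the balance condition.
Result: Balanced


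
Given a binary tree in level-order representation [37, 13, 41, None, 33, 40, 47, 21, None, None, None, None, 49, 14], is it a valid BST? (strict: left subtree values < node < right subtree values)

Level-order array: [37, 13, 41, None, 33, 40, 47, 21, None, None, None, None, 49, 14]
Validate using subtree bounds (lo, hi): at each node, require lo < value < hi,
then recurse left with hi=value and right with lo=value.
Preorder trace (stopping at first violation):
  at node 37 with bounds (-inf, +inf): OK
  at node 13 with bounds (-inf, 37): OK
  at node 33 with bounds (13, 37): OK
  at node 21 with bounds (13, 33): OK
  at node 14 with bounds (13, 21): OK
  at node 41 with bounds (37, +inf): OK
  at node 40 with bounds (37, 41): OK
  at node 47 with bounds (41, +inf): OK
  at node 49 with bounds (47, +inf): OK
No violation found at any node.
Result: Valid BST


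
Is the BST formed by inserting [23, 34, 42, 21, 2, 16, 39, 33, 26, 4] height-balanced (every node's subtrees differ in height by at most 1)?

Tree (level-order array): [23, 21, 34, 2, None, 33, 42, None, 16, 26, None, 39, None, 4]
Definition: a tree is height-balanced if, at every node, |h(left) - h(right)| <= 1 (empty subtree has height -1).
Bottom-up per-node check:
  node 4: h_left=-1, h_right=-1, diff=0 [OK], height=0
  node 16: h_left=0, h_right=-1, diff=1 [OK], height=1
  node 2: h_left=-1, h_right=1, diff=2 [FAIL (|-1-1|=2 > 1)], height=2
  node 21: h_left=2, h_right=-1, diff=3 [FAIL (|2--1|=3 > 1)], height=3
  node 26: h_left=-1, h_right=-1, diff=0 [OK], height=0
  node 33: h_left=0, h_right=-1, diff=1 [OK], height=1
  node 39: h_left=-1, h_right=-1, diff=0 [OK], height=0
  node 42: h_left=0, h_right=-1, diff=1 [OK], height=1
  node 34: h_left=1, h_right=1, diff=0 [OK], height=2
  node 23: h_left=3, h_right=2, diff=1 [OK], height=4
Node 2 violates the condition: |-1 - 1| = 2 > 1.
Result: Not balanced


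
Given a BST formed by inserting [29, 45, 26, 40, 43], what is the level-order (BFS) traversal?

Tree insertion order: [29, 45, 26, 40, 43]
Tree (level-order array): [29, 26, 45, None, None, 40, None, None, 43]
BFS from the root, enqueuing left then right child of each popped node:
  queue [29] -> pop 29, enqueue [26, 45], visited so far: [29]
  queue [26, 45] -> pop 26, enqueue [none], visited so far: [29, 26]
  queue [45] -> pop 45, enqueue [40], visited so far: [29, 26, 45]
  queue [40] -> pop 40, enqueue [43], visited so far: [29, 26, 45, 40]
  queue [43] -> pop 43, enqueue [none], visited so far: [29, 26, 45, 40, 43]
Result: [29, 26, 45, 40, 43]


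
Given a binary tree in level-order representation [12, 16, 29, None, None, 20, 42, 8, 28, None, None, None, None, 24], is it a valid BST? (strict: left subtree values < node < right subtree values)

Level-order array: [12, 16, 29, None, None, 20, 42, 8, 28, None, None, None, None, 24]
Validate using subtree bounds (lo, hi): at each node, require lo < value < hi,
then recurse left with hi=value and right with lo=value.
Preorder trace (stopping at first violation):
  at node 12 with bounds (-inf, +inf): OK
  at node 16 with bounds (-inf, 12): VIOLATION
Node 16 violates its bound: not (-inf < 16 < 12).
Result: Not a valid BST


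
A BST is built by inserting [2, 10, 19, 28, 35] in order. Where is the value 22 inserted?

Starting tree (level order): [2, None, 10, None, 19, None, 28, None, 35]
Insertion path: 2 -> 10 -> 19 -> 28
Result: insert 22 as left child of 28
Final tree (level order): [2, None, 10, None, 19, None, 28, 22, 35]


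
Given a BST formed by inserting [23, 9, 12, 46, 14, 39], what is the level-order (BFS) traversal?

Tree insertion order: [23, 9, 12, 46, 14, 39]
Tree (level-order array): [23, 9, 46, None, 12, 39, None, None, 14]
BFS from the root, enqueuing left then right child of each popped node:
  queue [23] -> pop 23, enqueue [9, 46], visited so far: [23]
  queue [9, 46] -> pop 9, enqueue [12], visited so far: [23, 9]
  queue [46, 12] -> pop 46, enqueue [39], visited so far: [23, 9, 46]
  queue [12, 39] -> pop 12, enqueue [14], visited so far: [23, 9, 46, 12]
  queue [39, 14] -> pop 39, enqueue [none], visited so far: [23, 9, 46, 12, 39]
  queue [14] -> pop 14, enqueue [none], visited so far: [23, 9, 46, 12, 39, 14]
Result: [23, 9, 46, 12, 39, 14]


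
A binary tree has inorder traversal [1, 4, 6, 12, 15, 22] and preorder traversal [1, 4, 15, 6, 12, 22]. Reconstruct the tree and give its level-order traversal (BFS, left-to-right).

Inorder:  [1, 4, 6, 12, 15, 22]
Preorder: [1, 4, 15, 6, 12, 22]
Algorithm: preorder visits root first, so consume preorder in order;
for each root, split the current inorder slice at that value into
left-subtree inorder and right-subtree inorder, then recurse.
Recursive splits:
  root=1; inorder splits into left=[], right=[4, 6, 12, 15, 22]
  root=4; inorder splits into left=[], right=[6, 12, 15, 22]
  root=15; inorder splits into left=[6, 12], right=[22]
  root=6; inorder splits into left=[], right=[12]
  root=12; inorder splits into left=[], right=[]
  root=22; inorder splits into left=[], right=[]
Reconstructed level-order: [1, 4, 15, 6, 22, 12]


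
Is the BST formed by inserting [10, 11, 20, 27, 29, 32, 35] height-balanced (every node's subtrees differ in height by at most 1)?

Tree (level-order array): [10, None, 11, None, 20, None, 27, None, 29, None, 32, None, 35]
Definition: a tree is height-balanced if, at every node, |h(left) - h(right)| <= 1 (empty subtree has height -1).
Bottom-up per-node check:
  node 35: h_left=-1, h_right=-1, diff=0 [OK], height=0
  node 32: h_left=-1, h_right=0, diff=1 [OK], height=1
  node 29: h_left=-1, h_right=1, diff=2 [FAIL (|-1-1|=2 > 1)], height=2
  node 27: h_left=-1, h_right=2, diff=3 [FAIL (|-1-2|=3 > 1)], height=3
  node 20: h_left=-1, h_right=3, diff=4 [FAIL (|-1-3|=4 > 1)], height=4
  node 11: h_left=-1, h_right=4, diff=5 [FAIL (|-1-4|=5 > 1)], height=5
  node 10: h_left=-1, h_right=5, diff=6 [FAIL (|-1-5|=6 > 1)], height=6
Node 29 violates the condition: |-1 - 1| = 2 > 1.
Result: Not balanced


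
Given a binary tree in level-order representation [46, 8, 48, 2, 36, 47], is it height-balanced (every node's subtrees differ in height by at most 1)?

Tree (level-order array): [46, 8, 48, 2, 36, 47]
Definition: a tree is height-balanced if, at every node, |h(left) - h(right)| <= 1 (empty subtree has height -1).
Bottom-up per-node check:
  node 2: h_left=-1, h_right=-1, diff=0 [OK], height=0
  node 36: h_left=-1, h_right=-1, diff=0 [OK], height=0
  node 8: h_left=0, h_right=0, diff=0 [OK], height=1
  node 47: h_left=-1, h_right=-1, diff=0 [OK], height=0
  node 48: h_left=0, h_right=-1, diff=1 [OK], height=1
  node 46: h_left=1, h_right=1, diff=0 [OK], height=2
All nodes satisfy the balance condition.
Result: Balanced


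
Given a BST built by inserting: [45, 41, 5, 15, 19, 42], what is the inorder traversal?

Tree insertion order: [45, 41, 5, 15, 19, 42]
Tree (level-order array): [45, 41, None, 5, 42, None, 15, None, None, None, 19]
Inorder traversal: [5, 15, 19, 41, 42, 45]


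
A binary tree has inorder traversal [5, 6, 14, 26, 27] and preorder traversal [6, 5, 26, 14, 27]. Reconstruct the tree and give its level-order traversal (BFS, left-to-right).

Inorder:  [5, 6, 14, 26, 27]
Preorder: [6, 5, 26, 14, 27]
Algorithm: preorder visits root first, so consume preorder in order;
for each root, split the current inorder slice at that value into
left-subtree inorder and right-subtree inorder, then recurse.
Recursive splits:
  root=6; inorder splits into left=[5], right=[14, 26, 27]
  root=5; inorder splits into left=[], right=[]
  root=26; inorder splits into left=[14], right=[27]
  root=14; inorder splits into left=[], right=[]
  root=27; inorder splits into left=[], right=[]
Reconstructed level-order: [6, 5, 26, 14, 27]


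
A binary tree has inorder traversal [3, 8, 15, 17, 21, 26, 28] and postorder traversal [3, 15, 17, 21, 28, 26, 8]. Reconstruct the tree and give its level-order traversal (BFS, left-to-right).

Inorder:   [3, 8, 15, 17, 21, 26, 28]
Postorder: [3, 15, 17, 21, 28, 26, 8]
Algorithm: postorder visits root last, so walk postorder right-to-left;
each value is the root of the current inorder slice — split it at that
value, recurse on the right subtree first, then the left.
Recursive splits:
  root=8; inorder splits into left=[3], right=[15, 17, 21, 26, 28]
  root=26; inorder splits into left=[15, 17, 21], right=[28]
  root=28; inorder splits into left=[], right=[]
  root=21; inorder splits into left=[15, 17], right=[]
  root=17; inorder splits into left=[15], right=[]
  root=15; inorder splits into left=[], right=[]
  root=3; inorder splits into left=[], right=[]
Reconstructed level-order: [8, 3, 26, 21, 28, 17, 15]


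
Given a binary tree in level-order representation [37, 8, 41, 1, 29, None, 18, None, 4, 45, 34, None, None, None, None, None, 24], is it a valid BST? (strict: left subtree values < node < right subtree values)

Level-order array: [37, 8, 41, 1, 29, None, 18, None, 4, 45, 34, None, None, None, None, None, 24]
Validate using subtree bounds (lo, hi): at each node, require lo < value < hi,
then recurse left with hi=value and right with lo=value.
Preorder trace (stopping at first violation):
  at node 37 with bounds (-inf, +inf): OK
  at node 8 with bounds (-inf, 37): OK
  at node 1 with bounds (-inf, 8): OK
  at node 4 with bounds (1, 8): OK
  at node 29 with bounds (8, 37): OK
  at node 45 with bounds (8, 29): VIOLATION
Node 45 violates its bound: not (8 < 45 < 29).
Result: Not a valid BST


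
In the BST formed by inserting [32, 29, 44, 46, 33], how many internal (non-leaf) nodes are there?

Tree built from: [32, 29, 44, 46, 33]
Tree (level-order array): [32, 29, 44, None, None, 33, 46]
Rule: An internal node has at least one child.
Per-node child counts:
  node 32: 2 child(ren)
  node 29: 0 child(ren)
  node 44: 2 child(ren)
  node 33: 0 child(ren)
  node 46: 0 child(ren)
Matching nodes: [32, 44]
Count of internal (non-leaf) nodes: 2


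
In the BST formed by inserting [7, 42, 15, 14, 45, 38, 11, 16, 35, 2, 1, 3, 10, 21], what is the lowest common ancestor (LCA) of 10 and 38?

Tree insertion order: [7, 42, 15, 14, 45, 38, 11, 16, 35, 2, 1, 3, 10, 21]
Tree (level-order array): [7, 2, 42, 1, 3, 15, 45, None, None, None, None, 14, 38, None, None, 11, None, 16, None, 10, None, None, 35, None, None, 21]
In a BST, the LCA of p=10, q=38 is the first node v on the
root-to-leaf path with p <= v <= q (go left if both < v, right if both > v).
Walk from root:
  at 7: both 10 and 38 > 7, go right
  at 42: both 10 and 38 < 42, go left
  at 15: 10 <= 15 <= 38, this is the LCA
LCA = 15


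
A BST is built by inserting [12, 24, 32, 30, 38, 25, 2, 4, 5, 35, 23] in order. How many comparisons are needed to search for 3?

Search path for 3: 12 -> 2 -> 4
Found: False
Comparisons: 3


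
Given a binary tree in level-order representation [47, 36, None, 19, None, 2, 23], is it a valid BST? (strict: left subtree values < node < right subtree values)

Level-order array: [47, 36, None, 19, None, 2, 23]
Validate using subtree bounds (lo, hi): at each node, require lo < value < hi,
then recurse left with hi=value and right with lo=value.
Preorder trace (stopping at first violation):
  at node 47 with bounds (-inf, +inf): OK
  at node 36 with bounds (-inf, 47): OK
  at node 19 with bounds (-inf, 36): OK
  at node 2 with bounds (-inf, 19): OK
  at node 23 with bounds (19, 36): OK
No violation found at any node.
Result: Valid BST


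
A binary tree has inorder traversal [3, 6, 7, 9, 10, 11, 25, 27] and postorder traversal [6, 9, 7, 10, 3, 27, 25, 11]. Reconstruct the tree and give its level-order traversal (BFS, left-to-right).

Inorder:   [3, 6, 7, 9, 10, 11, 25, 27]
Postorder: [6, 9, 7, 10, 3, 27, 25, 11]
Algorithm: postorder visits root last, so walk postorder right-to-left;
each value is the root of the current inorder slice — split it at that
value, recurse on the right subtree first, then the left.
Recursive splits:
  root=11; inorder splits into left=[3, 6, 7, 9, 10], right=[25, 27]
  root=25; inorder splits into left=[], right=[27]
  root=27; inorder splits into left=[], right=[]
  root=3; inorder splits into left=[], right=[6, 7, 9, 10]
  root=10; inorder splits into left=[6, 7, 9], right=[]
  root=7; inorder splits into left=[6], right=[9]
  root=9; inorder splits into left=[], right=[]
  root=6; inorder splits into left=[], right=[]
Reconstructed level-order: [11, 3, 25, 10, 27, 7, 6, 9]


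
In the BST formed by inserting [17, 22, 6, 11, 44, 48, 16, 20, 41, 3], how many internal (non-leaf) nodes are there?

Tree built from: [17, 22, 6, 11, 44, 48, 16, 20, 41, 3]
Tree (level-order array): [17, 6, 22, 3, 11, 20, 44, None, None, None, 16, None, None, 41, 48]
Rule: An internal node has at least one child.
Per-node child counts:
  node 17: 2 child(ren)
  node 6: 2 child(ren)
  node 3: 0 child(ren)
  node 11: 1 child(ren)
  node 16: 0 child(ren)
  node 22: 2 child(ren)
  node 20: 0 child(ren)
  node 44: 2 child(ren)
  node 41: 0 child(ren)
  node 48: 0 child(ren)
Matching nodes: [17, 6, 11, 22, 44]
Count of internal (non-leaf) nodes: 5


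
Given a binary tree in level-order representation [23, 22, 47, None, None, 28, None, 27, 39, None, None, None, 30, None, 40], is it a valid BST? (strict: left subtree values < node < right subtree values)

Level-order array: [23, 22, 47, None, None, 28, None, 27, 39, None, None, None, 30, None, 40]
Validate using subtree bounds (lo, hi): at each node, require lo < value < hi,
then recurse left with hi=value and right with lo=value.
Preorder trace (stopping at first violation):
  at node 23 with bounds (-inf, +inf): OK
  at node 22 with bounds (-inf, 23): OK
  at node 47 with bounds (23, +inf): OK
  at node 28 with bounds (23, 47): OK
  at node 27 with bounds (23, 28): OK
  at node 39 with bounds (28, 47): OK
  at node 30 with bounds (39, 47): VIOLATION
Node 30 violates its bound: not (39 < 30 < 47).
Result: Not a valid BST


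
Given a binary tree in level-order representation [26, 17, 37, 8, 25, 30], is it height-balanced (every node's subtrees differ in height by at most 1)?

Tree (level-order array): [26, 17, 37, 8, 25, 30]
Definition: a tree is height-balanced if, at every node, |h(left) - h(right)| <= 1 (empty subtree has height -1).
Bottom-up per-node check:
  node 8: h_left=-1, h_right=-1, diff=0 [OK], height=0
  node 25: h_left=-1, h_right=-1, diff=0 [OK], height=0
  node 17: h_left=0, h_right=0, diff=0 [OK], height=1
  node 30: h_left=-1, h_right=-1, diff=0 [OK], height=0
  node 37: h_left=0, h_right=-1, diff=1 [OK], height=1
  node 26: h_left=1, h_right=1, diff=0 [OK], height=2
All nodes satisfy the balance condition.
Result: Balanced


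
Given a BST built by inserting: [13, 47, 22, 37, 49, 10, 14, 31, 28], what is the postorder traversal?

Tree insertion order: [13, 47, 22, 37, 49, 10, 14, 31, 28]
Tree (level-order array): [13, 10, 47, None, None, 22, 49, 14, 37, None, None, None, None, 31, None, 28]
Postorder traversal: [10, 14, 28, 31, 37, 22, 49, 47, 13]


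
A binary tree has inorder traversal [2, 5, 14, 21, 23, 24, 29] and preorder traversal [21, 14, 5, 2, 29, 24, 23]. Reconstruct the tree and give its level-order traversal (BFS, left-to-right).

Inorder:  [2, 5, 14, 21, 23, 24, 29]
Preorder: [21, 14, 5, 2, 29, 24, 23]
Algorithm: preorder visits root first, so consume preorder in order;
for each root, split the current inorder slice at that value into
left-subtree inorder and right-subtree inorder, then recurse.
Recursive splits:
  root=21; inorder splits into left=[2, 5, 14], right=[23, 24, 29]
  root=14; inorder splits into left=[2, 5], right=[]
  root=5; inorder splits into left=[2], right=[]
  root=2; inorder splits into left=[], right=[]
  root=29; inorder splits into left=[23, 24], right=[]
  root=24; inorder splits into left=[23], right=[]
  root=23; inorder splits into left=[], right=[]
Reconstructed level-order: [21, 14, 29, 5, 24, 2, 23]


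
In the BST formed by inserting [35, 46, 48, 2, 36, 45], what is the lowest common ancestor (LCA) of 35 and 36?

Tree insertion order: [35, 46, 48, 2, 36, 45]
Tree (level-order array): [35, 2, 46, None, None, 36, 48, None, 45]
In a BST, the LCA of p=35, q=36 is the first node v on the
root-to-leaf path with p <= v <= q (go left if both < v, right if both > v).
Walk from root:
  at 35: 35 <= 35 <= 36, this is the LCA
LCA = 35


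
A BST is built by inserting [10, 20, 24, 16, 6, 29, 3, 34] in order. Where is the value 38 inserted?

Starting tree (level order): [10, 6, 20, 3, None, 16, 24, None, None, None, None, None, 29, None, 34]
Insertion path: 10 -> 20 -> 24 -> 29 -> 34
Result: insert 38 as right child of 34
Final tree (level order): [10, 6, 20, 3, None, 16, 24, None, None, None, None, None, 29, None, 34, None, 38]


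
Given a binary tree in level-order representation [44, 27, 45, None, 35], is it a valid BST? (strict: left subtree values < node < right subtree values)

Level-order array: [44, 27, 45, None, 35]
Validate using subtree bounds (lo, hi): at each node, require lo < value < hi,
then recurse left with hi=value and right with lo=value.
Preorder trace (stopping at first violation):
  at node 44 with bounds (-inf, +inf): OK
  at node 27 with bounds (-inf, 44): OK
  at node 35 with bounds (27, 44): OK
  at node 45 with bounds (44, +inf): OK
No violation found at any node.
Result: Valid BST
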